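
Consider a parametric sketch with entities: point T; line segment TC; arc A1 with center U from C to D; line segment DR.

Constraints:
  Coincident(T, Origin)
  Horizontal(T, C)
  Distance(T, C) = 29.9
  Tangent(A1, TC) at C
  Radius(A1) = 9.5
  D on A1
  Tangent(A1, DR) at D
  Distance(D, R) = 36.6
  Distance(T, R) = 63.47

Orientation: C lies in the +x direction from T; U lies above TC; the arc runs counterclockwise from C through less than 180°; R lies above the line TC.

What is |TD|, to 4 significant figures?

39.99

T is at the origin; TC is horizontal with |TC| = 29.9 and C on the +x side, so C = (29.90, 0.000). Since A1 is tangent to TC there, UC ⟂ TC, so U = C + (0, 9.5) = (29.90, 9.500). Since UD ⟂ DR (tangency), |UR| = √(9.5² + 36.6²) = 37.81 regardless of where D sits on A1. So R lies on both circle(T, 63.47) and circle(U, 37.81); the above-TC intersection is R = (46.03, 43.70). D is the foot of the tangent from R: D = (39.23, 7.736).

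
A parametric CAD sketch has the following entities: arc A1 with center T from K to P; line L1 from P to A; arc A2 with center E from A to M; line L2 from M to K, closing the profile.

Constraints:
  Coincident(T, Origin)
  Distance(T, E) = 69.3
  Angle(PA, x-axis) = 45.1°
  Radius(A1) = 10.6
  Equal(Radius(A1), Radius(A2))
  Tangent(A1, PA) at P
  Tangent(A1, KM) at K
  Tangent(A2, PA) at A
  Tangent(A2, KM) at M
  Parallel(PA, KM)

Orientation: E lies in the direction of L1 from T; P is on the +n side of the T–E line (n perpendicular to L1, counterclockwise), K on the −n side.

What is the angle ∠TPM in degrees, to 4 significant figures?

72.99°

The slot axis is L1's direction at 45.1°, so u = (cos 45.1°, sin 45.1°) = (0.7059, 0.7083) and n = (−sin 45.1°, cos 45.1°) = (-0.7083, 0.7059). T is at the origin and E lies 69.3 along u from T, so E = 69.3·u = (48.92, 49.09). Tangency of A1 to both parallel lines with radius 10.6 puts P and K at T ± 10.6·n: P = (-7.508, 7.482), K = (7.508, -7.482). Equal radii place A and M the same way about E: A = E + 10.6·n = (41.41, 56.57), M = E − 10.6·n = (56.43, 41.61). Then cos ∠TPM = PT·PM / (|PT||PM|), giving 72.99°.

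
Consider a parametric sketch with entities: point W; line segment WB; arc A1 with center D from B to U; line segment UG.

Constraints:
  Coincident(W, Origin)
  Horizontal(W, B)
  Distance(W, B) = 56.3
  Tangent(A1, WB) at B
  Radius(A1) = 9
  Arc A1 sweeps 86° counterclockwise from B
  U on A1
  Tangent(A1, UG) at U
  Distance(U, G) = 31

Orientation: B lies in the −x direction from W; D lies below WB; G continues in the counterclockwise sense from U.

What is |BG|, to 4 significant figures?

40.85

W is at the origin; WB is horizontal with |WB| = 56.3 and B on the −x side, so B = (-56.30, 0.000). Tangency of A1 to WB means the radius DB is perpendicular to WB, so D = B + (0, -9) = (-56.30, -9.000). On A1, B sits at bearing 90° from D; an 86° counterclockwise sweep puts U at bearing 176°, so U = D + 9.0·(cos 176°, sin 176°) = (-65.28, -8.372). Tangency of A1 to UG means the radius DU is perpendicular to UG, so UG runs along (−sin 176°, cos 176°); with |UG| = 31.0, G = (-67.44, -39.30). Then |BG| = |G − B| = 40.85.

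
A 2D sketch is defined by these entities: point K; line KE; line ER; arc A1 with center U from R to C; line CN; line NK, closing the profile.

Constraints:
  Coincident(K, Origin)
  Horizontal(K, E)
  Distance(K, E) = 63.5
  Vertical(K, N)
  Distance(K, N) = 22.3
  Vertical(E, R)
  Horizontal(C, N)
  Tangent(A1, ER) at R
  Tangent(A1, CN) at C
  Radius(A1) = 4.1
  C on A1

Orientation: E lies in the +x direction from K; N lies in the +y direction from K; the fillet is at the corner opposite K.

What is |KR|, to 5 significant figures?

66.057

K is at the origin; K and E share the same y with |KE| = 63.5 and E on the +x side, so E = (63.500, 0.0000). K and N share the same x with |KN| = 22.3 and N on the +y side, so N = (0.0000, 22.300). The virtual corner opposite K is at (63.500, 22.300). Tangency of A1 to ER means the radius UR is perpendicular to ER and tangency of A1 to CN means the radius UC is perpendicular to CN, with radius 4.1, so the center U sits 4.1 in from both sides at U = (59.400, 18.200). That places the tangent points at R = (63.500, 18.200) on ER and C = (59.400, 22.300) on CN. Then |KR| = |R − K| = 66.057.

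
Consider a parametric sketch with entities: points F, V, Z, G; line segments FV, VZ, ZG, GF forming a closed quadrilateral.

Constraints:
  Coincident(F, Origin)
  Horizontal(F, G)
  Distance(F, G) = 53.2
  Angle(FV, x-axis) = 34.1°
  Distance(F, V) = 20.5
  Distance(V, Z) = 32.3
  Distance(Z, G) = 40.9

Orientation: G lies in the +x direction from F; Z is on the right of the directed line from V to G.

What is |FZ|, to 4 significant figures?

27.49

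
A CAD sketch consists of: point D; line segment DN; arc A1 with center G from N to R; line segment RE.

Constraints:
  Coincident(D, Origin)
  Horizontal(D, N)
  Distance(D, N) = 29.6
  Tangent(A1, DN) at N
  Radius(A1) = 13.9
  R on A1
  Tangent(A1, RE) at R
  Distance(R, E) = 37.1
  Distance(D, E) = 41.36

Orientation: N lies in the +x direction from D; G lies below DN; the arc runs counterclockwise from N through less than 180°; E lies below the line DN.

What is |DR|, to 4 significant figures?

18.80

Checks: |GN| = 13.90 ✓; |GR| = 13.90 ✓; ∠(GR, RE) = 90.00° ✓; |RE| = 37.10 ✓; |DE| = 41.36 ✓.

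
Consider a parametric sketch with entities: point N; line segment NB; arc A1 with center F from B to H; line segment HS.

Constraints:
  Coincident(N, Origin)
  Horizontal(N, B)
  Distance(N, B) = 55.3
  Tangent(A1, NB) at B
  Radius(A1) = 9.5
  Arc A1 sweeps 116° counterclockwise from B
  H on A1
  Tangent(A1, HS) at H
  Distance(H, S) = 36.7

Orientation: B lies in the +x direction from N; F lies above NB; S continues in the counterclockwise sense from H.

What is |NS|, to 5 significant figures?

66.756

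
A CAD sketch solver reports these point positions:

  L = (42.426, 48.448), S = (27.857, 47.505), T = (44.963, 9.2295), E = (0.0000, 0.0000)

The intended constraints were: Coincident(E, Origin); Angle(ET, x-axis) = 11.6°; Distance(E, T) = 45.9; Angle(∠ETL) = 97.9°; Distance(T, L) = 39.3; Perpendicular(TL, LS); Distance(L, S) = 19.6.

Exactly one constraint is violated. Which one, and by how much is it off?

Distance(L, S) = 19.6 — off by 5.00.

E = (0.00, 0.00) ✓; ET at 11.60° ✓; |ET| = 45.90 ✓; ∠ETL = 97.90° ✓; |TL| = 39.30 ✓; ∠(TL, LS) = 90.00° ✓; |LS| = 14.60 ✗.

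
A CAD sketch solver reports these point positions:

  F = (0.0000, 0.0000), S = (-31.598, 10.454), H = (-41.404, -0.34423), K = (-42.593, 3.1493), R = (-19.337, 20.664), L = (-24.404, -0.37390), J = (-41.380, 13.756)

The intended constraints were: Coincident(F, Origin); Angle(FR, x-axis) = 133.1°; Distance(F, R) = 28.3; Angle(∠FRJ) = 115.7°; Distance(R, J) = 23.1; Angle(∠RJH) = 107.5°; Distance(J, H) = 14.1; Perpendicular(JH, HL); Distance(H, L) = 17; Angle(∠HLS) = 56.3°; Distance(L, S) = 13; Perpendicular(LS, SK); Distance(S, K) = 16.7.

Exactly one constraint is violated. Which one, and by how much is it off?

Distance(S, K) = 16.7 — off by 3.50.

F = (0.00, 0.00) ✓; FR at 133.1° ✓; |FR| = 28.30 ✓; ∠FRJ = 115.7° ✓; |RJ| = 23.10 ✓; ∠RJH = 107.5° ✓; |JH| = 14.10 ✓; ∠(JH, HL) = 90.00° ✓; |HL| = 17.00 ✓; ∠HLS = 56.30° ✓; |LS| = 13.00 ✓; ∠(LS, SK) = 90.00° ✓; |SK| = 13.20 ✗.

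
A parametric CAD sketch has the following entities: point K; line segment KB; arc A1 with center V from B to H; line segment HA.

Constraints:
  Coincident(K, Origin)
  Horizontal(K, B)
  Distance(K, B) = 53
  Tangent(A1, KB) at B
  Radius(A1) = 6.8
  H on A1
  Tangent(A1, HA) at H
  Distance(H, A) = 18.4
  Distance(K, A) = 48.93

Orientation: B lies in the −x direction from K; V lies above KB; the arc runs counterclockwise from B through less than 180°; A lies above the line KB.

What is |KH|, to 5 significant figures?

46.649

K is at the origin; KB is horizontal with |KB| = 53.0 and B on the −x side, so B = (-53.000, 0.0000). A1 meets KB tangentially, so VB is at right angles to KB, so V = B + (0, 6.8) = (-53.000, 6.8000). Since VH ⟂ HA (tangency), |VA| = √(6.8² + 18.4²) = 19.616 regardless of where H sits on A1. So A lies on both circle(K, 48.93) and circle(V, 19.616); the above-KB intersection is A = (-42.865, 23.595). H is the foot of the tangent from A: H = (-46.321, 5.5228).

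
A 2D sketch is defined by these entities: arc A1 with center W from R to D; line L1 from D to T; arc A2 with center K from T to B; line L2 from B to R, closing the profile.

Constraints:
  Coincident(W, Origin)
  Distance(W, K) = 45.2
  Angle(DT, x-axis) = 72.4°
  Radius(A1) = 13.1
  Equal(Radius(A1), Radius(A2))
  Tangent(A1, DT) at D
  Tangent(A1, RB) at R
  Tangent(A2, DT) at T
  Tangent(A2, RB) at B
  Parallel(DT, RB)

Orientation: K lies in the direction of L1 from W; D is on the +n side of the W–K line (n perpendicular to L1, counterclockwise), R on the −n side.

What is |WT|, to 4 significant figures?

47.06

Tangency of A1 to both parallel lines with radius 13.1 puts D and R at W ± 13.1·n: D = (-12.49, 3.961), R = (12.49, -3.961). Equal radii place T and B the same way about K: T = K + 13.1·n = (1.180, 47.05), B = K − 13.1·n = (26.15, 39.12). Then |WT| = |T − W| = 47.06.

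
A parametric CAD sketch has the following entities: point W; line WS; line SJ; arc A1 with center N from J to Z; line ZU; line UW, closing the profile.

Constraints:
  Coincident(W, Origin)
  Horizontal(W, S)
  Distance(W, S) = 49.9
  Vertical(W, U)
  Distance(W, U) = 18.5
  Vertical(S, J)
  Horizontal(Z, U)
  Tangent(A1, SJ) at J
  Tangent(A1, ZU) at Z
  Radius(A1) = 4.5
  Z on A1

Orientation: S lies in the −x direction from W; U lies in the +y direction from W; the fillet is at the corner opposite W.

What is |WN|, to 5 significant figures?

47.510

WU is vertical with |WU| = 18.5 and U on the +y side, so U = (0.0000, 18.500). The virtual corner opposite W is at (-49.900, 18.500). Since A1 is tangent to SJ there, NJ ⟂ SJ and since A1 is tangent to ZU there, NZ ⟂ ZU, with radius 4.5, so the center N sits 4.5 in from both sides at N = (-45.400, 14.000). Then |WN| = |N − W| = 47.510.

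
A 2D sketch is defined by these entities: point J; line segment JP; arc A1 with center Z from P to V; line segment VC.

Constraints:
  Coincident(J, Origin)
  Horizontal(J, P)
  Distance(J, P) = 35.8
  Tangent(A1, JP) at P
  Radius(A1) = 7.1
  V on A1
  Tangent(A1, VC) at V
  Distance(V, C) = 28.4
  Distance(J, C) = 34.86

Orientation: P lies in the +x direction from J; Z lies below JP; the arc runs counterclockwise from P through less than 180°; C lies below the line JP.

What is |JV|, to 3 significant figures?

29.6

Checks: J = (0.00, 0.00) ✓; |ZV| = 7.100 ✓; ∠(ZV, VC) = 90.00° ✓; |VC| = 28.40 ✓; |JC| = 34.86 ✓.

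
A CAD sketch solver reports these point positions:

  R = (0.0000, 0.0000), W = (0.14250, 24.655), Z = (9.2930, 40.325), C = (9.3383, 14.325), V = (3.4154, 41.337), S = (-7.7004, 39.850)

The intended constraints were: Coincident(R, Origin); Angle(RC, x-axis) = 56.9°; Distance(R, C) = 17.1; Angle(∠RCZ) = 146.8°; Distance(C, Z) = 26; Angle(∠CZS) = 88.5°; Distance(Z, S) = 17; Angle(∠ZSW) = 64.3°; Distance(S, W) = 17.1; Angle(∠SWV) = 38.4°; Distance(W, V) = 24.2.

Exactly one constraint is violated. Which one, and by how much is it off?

Distance(W, V) = 24.2 — off by 7.20.

R = (0.00, 0.00) ✓; RC at 56.90° ✓; |RC| = 17.10 ✓; ∠RCZ = 146.8° ✓; |CZ| = 26.00 ✓; ∠CZS = 88.50° ✓; |ZS| = 17.00 ✓; ∠ZSW = 64.30° ✓; |SW| = 17.10 ✓; ∠SWV = 38.40° ✓; |WV| = 17.00 ✗.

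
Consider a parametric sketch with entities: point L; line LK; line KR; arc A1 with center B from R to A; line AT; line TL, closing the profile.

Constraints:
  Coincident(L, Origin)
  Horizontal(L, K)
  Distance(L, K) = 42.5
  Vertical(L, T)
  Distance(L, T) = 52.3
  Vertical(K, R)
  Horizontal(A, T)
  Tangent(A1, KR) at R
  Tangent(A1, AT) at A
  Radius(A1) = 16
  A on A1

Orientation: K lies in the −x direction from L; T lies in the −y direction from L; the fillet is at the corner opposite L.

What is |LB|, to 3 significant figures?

44.9

L is at the origin; L and K share the same y with |LK| = 42.5 and K on the −x side, so K = (-42.5, 0.00). LT is vertical with |LT| = 52.3 and T on the −y side, so T = (0.00, -52.3). The virtual corner opposite L is at (-42.5, -52.3). Tangency of A1 to KR means the radius BR is perpendicular to KR and tangency of A1 to AT means the radius BA is perpendicular to AT, with radius 16.0, so the center B sits 16.0 in from both sides at B = (-26.5, -36.3). Then |LB| = |B − L| = 44.9.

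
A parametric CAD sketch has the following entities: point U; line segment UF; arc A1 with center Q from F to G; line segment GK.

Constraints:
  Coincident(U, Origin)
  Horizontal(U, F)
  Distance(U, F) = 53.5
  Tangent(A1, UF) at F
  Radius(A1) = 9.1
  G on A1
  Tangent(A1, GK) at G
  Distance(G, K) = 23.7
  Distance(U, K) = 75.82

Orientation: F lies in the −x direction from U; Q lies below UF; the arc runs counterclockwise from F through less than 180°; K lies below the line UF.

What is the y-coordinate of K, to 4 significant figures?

-27.98

Checks: |QG| = 9.100 ✓; ∠(QG, GK) = 90.00° ✓; |GK| = 23.70 ✓; |UK| = 75.82 ✓.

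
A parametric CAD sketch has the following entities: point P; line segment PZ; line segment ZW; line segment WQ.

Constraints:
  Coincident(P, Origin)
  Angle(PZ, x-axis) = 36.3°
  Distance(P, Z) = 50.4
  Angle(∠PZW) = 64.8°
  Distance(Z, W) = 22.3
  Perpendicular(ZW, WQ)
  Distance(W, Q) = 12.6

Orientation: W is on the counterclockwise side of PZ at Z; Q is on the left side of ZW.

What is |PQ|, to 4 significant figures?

33.01

P is at the origin; PZ runs at 36.3° with length 50.4, so Z = 50.4·(cos 36.3°, sin 36.3°) = (40.62, 29.84). ∠PZW = 64.8°, so ZW runs at 36.3° + (180° − 64.8°) = 151.5° from the x-axis; with |ZW| = 22.3, W = Z + 22.3·(cos 151.5°, sin 151.5°) = (21.02, 40.48). ZW is perpendicular to WQ; with |WQ| = 12.6 on the left of ZW, Q = W + 12.6·(-0.4772, -0.8788) = (15.01, 29.41). Then |PQ| = |Q − P| = 33.01.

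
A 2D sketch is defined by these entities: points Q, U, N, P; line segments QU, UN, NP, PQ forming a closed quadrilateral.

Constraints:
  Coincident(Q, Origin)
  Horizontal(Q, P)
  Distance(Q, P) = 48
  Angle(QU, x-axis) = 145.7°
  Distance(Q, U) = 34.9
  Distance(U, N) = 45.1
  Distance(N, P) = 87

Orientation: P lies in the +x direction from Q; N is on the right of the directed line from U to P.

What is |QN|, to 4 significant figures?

43.27

Q is at the origin; Q and P share the same y with |QP| = 48.0 and P in +x, so P = (48.0, 0). QU runs at 145.7° with |QU| = 34.9, so U = (-28.83, 19.67). N is determined by |UN| = 45.1 and |NP| = 87.0 together: it lies at the intersection of circle(U, 45.1) and circle(P, 87.0). With |UP| = 79.31, the foot of the radical line on UP is 4.759 from U and the perpendicular offset is √(45.1² − 4.759²) = 44.85. Taking the right-of-UP solution: N = (-35.34, -24.96).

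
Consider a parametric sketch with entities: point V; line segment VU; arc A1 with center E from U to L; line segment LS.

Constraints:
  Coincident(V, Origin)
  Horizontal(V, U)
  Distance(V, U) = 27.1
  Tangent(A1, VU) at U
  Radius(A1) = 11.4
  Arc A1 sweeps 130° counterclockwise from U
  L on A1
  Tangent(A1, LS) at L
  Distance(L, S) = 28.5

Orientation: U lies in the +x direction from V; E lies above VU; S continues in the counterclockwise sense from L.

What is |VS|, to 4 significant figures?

44.18

V is at the origin; V and U share the same y with |VU| = 27.1 and U on the +x side, so U = (27.10, 0.000). The tangent condition forces EU to be normal to VU, so E = U + (0, 11.4) = (27.10, 11.40). On A1, U sits at bearing -90° from E; a 130° counterclockwise sweep puts L at bearing 40°, so L = E + 11.4·(cos 40°, sin 40°) = (35.83, 18.73). Tangency of A1 to LS means the radius EL is perpendicular to LS, so LS runs along (−sin 40°, cos 40°); with |LS| = 28.5, S = (17.51, 40.56). Then |VS| = |S − V| = 44.18.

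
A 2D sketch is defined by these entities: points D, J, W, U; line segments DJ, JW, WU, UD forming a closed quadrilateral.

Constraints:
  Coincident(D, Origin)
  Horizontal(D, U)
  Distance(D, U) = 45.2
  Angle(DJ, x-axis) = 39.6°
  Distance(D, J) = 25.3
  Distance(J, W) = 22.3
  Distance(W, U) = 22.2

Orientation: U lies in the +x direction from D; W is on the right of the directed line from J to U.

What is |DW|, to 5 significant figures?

24.449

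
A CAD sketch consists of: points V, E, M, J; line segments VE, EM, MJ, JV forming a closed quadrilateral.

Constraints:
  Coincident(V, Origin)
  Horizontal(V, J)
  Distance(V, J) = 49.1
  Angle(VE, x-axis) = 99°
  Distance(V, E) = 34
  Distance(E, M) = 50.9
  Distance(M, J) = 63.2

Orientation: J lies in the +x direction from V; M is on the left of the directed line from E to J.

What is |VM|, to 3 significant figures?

72.2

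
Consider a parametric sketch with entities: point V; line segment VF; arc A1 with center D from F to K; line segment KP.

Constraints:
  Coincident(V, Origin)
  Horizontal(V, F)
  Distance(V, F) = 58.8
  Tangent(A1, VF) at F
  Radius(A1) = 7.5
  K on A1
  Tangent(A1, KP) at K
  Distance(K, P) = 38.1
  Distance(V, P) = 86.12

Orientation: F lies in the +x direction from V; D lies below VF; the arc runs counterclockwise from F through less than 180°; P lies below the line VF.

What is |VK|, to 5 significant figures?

53.984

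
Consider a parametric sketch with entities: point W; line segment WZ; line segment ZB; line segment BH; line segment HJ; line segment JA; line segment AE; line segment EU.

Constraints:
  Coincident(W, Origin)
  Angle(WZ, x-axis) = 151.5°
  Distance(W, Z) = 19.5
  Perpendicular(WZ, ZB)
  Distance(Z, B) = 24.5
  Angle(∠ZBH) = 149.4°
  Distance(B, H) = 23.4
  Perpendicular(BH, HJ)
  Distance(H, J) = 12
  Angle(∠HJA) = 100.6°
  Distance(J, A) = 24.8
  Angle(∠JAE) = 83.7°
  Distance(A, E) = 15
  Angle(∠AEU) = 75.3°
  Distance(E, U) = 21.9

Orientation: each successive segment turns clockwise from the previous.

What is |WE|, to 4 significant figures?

29.10

∠HJA = 100.6° gives JA at -138.5° from the x-axis; with |JA| = 24.8, A = (2.221, 16.12). ∠JAE = 83.7° gives AE at 125.2° from the x-axis; with |AE| = 15.0, E = (-6.426, 28.38). Then |WE| = |E − W| = 29.10.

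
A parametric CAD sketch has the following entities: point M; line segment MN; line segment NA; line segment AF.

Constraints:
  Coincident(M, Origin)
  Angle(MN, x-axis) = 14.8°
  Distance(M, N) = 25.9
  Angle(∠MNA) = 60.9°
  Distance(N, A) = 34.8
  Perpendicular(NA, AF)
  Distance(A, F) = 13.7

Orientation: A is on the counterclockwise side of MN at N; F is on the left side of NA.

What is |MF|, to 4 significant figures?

23.93

M is at the origin; MN runs at 14.8° with length 25.9, so N = 25.9·(cos 14.8°, sin 14.8°) = (25.04, 6.616). ∠MNA = 60.9°, so NA runs at 14.8° + (180° − 60.9°) = 133.9° from the x-axis; with |NA| = 34.8, A = N + 34.8·(cos 133.9°, sin 133.9°) = (0.9103, 31.69). The perpendicularity gives AF at right angles to NA; with |AF| = 13.7 on the left of NA, F = A + 13.7·(-0.7206, -0.6934) = (-8.961, 22.19). Then |MF| = |F − M| = 23.93.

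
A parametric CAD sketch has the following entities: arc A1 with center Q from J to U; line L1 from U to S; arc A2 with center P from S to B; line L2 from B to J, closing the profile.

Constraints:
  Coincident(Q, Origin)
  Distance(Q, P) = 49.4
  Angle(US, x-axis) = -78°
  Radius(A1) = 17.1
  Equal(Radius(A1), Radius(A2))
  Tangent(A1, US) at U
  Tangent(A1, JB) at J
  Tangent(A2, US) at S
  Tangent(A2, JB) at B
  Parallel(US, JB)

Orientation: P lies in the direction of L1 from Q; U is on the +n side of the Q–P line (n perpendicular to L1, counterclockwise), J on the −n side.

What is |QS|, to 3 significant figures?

52.3

The slot axis is L1's direction at -78.0°, so u = (cos -78.0°, sin -78.0°) = (0.208, -0.978) and n = (−sin -78.0°, cos -78.0°) = (0.978, 0.208). Q is at the origin and P lies 49.4 along u from Q, so P = 49.4·u = (10.3, -48.3). Tangency of A1 to both parallel lines with radius 17.1 puts U and J at Q ± 17.1·n: U = (16.7, 3.56), J = (-16.7, -3.56). Equal radii place S and B the same way about P: S = P + 17.1·n = (27.0, -44.8), B = P − 17.1·n = (-6.46, -51.9). Then |QS| = |S − Q| = 52.3.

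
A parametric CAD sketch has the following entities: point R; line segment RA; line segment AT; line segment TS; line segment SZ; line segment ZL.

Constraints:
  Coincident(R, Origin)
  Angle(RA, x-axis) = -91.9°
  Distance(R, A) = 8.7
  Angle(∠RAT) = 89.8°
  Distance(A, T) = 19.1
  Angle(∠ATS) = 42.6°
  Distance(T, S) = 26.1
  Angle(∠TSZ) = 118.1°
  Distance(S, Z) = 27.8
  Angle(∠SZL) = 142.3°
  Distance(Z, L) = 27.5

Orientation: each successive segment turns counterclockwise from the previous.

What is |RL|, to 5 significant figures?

47.462

∠TSZ = 118.1° gives SZ at -162.40° from the x-axis; with |SZ| = 27.8, Z = (-26.375, 0.56091). ∠SZL = 142.3° gives ZL at -124.70° from the x-axis; with |ZL| = 27.5, L = (-42.030, -22.048). Then |RL| = |L − R| = 47.462.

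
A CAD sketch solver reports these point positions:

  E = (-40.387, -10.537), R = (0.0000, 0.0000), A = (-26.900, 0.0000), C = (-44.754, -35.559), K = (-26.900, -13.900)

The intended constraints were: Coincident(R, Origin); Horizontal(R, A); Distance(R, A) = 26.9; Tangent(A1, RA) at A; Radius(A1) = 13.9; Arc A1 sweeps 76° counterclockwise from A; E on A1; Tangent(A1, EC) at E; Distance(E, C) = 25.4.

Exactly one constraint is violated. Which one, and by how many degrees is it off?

Tangent(A1, EC) at E — off by 4.10°.

R = (0.00, 0.00) ✓; R.y = 0.00, A.y = 0.00 ✓; |RA| = 26.90 ✓; ∠(KA, AR) = 90.00° ✓; |KA| = 13.90 ✓; bearing(K→E) − bearing(K→A) = 76.00° ✓; |KE| = 13.90 ✓; ∠(KE, EC) = 85.90° ✗; |EC| = 25.40 ✓.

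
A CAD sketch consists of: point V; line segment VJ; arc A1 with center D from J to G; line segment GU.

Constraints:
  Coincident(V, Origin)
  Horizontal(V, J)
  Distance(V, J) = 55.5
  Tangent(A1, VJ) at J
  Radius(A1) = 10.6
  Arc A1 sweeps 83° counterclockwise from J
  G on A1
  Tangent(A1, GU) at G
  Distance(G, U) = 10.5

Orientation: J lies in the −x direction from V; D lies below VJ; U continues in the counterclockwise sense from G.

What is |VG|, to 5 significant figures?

66.674

V is at the origin; VJ is horizontal with |VJ| = 55.5 and J on the −x side, so J = (-55.500, 0.0000). Tangency of A1 to VJ means the radius DJ is perpendicular to VJ, so D = J + (0, -10.6) = (-55.500, -10.600). On A1, J sits at bearing 90° from D; an 83° counterclockwise sweep puts G at bearing 173°, so G = D + 10.6·(cos 173°, sin 173°) = (-66.021, -9.3082). Then |VG| = |G − V| = 66.674.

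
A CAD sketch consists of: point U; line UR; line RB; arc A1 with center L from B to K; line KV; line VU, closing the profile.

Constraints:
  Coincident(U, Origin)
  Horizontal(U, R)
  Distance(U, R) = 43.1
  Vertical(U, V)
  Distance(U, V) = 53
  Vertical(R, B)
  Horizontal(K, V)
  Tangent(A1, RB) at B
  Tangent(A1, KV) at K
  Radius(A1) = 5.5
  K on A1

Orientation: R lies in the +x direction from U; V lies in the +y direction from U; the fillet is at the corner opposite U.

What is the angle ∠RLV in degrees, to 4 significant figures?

104.9°

U and V share the same x with |UV| = 53.0 and V on the +y side, so V = (0.000, 53.00). The virtual corner opposite U is at (43.10, 53.00). Tangency of A1 to RB means the radius LB is perpendicular to RB and since A1 is tangent to KV there, LK ⟂ KV, with radius 5.5, so the center L sits 5.5 in from both sides at L = (37.60, 47.50). Then cos ∠RLV = LR·LV / (|LR||LV|), giving 104.9°.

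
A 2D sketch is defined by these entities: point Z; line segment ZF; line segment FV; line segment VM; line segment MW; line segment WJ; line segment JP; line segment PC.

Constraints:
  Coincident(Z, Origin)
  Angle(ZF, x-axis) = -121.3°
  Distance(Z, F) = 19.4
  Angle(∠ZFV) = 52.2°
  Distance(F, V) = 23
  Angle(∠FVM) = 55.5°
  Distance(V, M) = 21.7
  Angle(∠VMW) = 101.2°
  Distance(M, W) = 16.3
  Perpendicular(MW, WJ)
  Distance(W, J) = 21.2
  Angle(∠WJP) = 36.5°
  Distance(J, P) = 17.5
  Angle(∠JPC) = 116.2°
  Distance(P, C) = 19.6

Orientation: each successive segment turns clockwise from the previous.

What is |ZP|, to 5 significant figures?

7.3646

Z is at the origin; ZF runs at -121.3° with length 19.4, so F = (-10.079, -16.577). ∠ZFV = 52.2° gives FV at 110.90° from the x-axis; with |FV| = 23.0, V = (-18.284, 4.9102). ∠FVM = 55.5° gives VM at -13.600° from the x-axis; with |VM| = 21.7, M = (2.8079, -0.19238). ∠VMW = 101.2° gives MW at -92.400° from the x-axis; with |MW| = 16.3, W = (2.1253, -16.478). The perpendicularity gives WJ at right angles to MW, so WJ runs at 177.60°; with |WJ| = 21.2, J = (-19.056, -15.590). ∠WJP = 36.5° gives JP at 34.100° from the x-axis; with |JP| = 17.5, P = (-4.5650, -5.7791). Then |ZP| = |P − Z| = 7.3646.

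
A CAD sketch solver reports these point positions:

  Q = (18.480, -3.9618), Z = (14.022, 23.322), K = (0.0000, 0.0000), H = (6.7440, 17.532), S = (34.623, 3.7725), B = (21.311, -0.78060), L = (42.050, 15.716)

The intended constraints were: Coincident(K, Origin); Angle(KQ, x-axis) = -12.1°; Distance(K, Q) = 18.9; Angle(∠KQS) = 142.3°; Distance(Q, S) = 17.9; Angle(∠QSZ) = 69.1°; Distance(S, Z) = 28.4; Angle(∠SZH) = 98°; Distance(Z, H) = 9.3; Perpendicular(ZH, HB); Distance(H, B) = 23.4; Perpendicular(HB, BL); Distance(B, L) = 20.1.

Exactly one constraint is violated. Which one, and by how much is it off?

Distance(B, L) = 20.1 — off by 6.40.

K = (0.00, 0.00) ✓; KQ at -12.10° ✓; |KQ| = 18.90 ✓; ∠KQS = 142.3° ✓; |QS| = 17.90 ✓; ∠QSZ = 69.10° ✓; |SZ| = 28.40 ✓; ∠SZH = 98.00° ✓; |ZH| = 9.300 ✓; ∠(ZH, HB) = 90.00° ✓; |HB| = 23.40 ✓; ∠(HB, BL) = 90.00° ✓; |BL| = 26.50 ✗.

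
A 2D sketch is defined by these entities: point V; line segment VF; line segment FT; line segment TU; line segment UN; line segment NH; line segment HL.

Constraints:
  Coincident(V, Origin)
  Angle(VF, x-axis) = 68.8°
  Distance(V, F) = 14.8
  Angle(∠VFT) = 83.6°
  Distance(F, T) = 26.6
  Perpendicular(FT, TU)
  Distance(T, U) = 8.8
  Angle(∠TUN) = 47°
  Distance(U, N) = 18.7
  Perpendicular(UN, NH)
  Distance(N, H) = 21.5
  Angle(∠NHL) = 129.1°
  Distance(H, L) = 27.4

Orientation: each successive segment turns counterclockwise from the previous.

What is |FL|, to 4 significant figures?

57.74

V is at the origin; VF runs at 68.8° with length 14.8, so F = (5.352, 13.80). ∠VFT = 83.6° gives FT at 165.2° from the x-axis; with |FT| = 26.6, T = (-20.37, 20.59). FT is perpendicular to TU, so TU runs at -104.8°; with |TU| = 8.8, U = (-22.61, 12.09). ∠TUN = 47.0° gives UN at 28.20° from the x-axis; with |UN| = 18.7, N = (-6.133, 20.92). The perpendicularity gives NH at right angles to UN, so NH runs at 118.2°; with |NH| = 21.5, H = (-16.29, 39.87). ∠NHL = 129.1° gives HL at 169.1° from the x-axis; with |HL| = 27.4, L = (-43.20, 45.05). Then |FL| = |L − F| = 57.74.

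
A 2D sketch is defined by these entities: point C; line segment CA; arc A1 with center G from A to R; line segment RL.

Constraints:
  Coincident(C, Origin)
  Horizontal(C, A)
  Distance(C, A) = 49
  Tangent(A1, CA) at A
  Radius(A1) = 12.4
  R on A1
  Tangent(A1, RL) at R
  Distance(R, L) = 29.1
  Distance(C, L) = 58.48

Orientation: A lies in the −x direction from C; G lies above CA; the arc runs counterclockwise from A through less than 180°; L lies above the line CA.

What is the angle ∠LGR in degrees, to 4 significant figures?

66.92°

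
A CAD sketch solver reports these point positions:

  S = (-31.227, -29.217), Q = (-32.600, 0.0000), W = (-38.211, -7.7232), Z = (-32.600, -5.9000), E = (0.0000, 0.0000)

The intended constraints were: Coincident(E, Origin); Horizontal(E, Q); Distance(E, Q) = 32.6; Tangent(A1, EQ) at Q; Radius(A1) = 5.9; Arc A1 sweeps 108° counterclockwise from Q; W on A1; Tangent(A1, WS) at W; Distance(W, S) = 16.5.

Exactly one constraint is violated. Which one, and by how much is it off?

Distance(W, S) = 16.5 — off by 6.10.

E = (0.00, 0.00) ✓; E.y = 0.00, Q.y = 0.00 ✓; |EQ| = 32.60 ✓; ∠(ZQ, QE) = 90.00° ✓; |ZQ| = 5.900 ✓; bearing(Z→W) − bearing(Z→Q) = 108.0° ✓; |ZW| = 5.900 ✓; ∠(ZW, WS) = 90.00° ✓; |WS| = 22.60 ✗.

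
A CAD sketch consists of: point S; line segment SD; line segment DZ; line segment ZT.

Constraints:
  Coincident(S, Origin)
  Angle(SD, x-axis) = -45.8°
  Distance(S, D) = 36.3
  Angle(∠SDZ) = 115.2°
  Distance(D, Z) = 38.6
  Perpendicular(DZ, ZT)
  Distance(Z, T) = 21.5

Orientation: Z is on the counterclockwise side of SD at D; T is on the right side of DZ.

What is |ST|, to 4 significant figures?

76.65

∠SDZ = 115.2°, so DZ runs at -45.8° + (180° − 115.2°) = 19.00° from the x-axis; with |DZ| = 38.6, Z = D + 38.6·(cos 19.00°, sin 19.00°) = (61.80, -13.46). The perpendicularity gives ZT at right angles to DZ; with |ZT| = 21.5 on the right of DZ, T = Z + 21.5·(0.3256, -0.9455) = (68.80, -33.79). Then |ST| = |T − S| = 76.65.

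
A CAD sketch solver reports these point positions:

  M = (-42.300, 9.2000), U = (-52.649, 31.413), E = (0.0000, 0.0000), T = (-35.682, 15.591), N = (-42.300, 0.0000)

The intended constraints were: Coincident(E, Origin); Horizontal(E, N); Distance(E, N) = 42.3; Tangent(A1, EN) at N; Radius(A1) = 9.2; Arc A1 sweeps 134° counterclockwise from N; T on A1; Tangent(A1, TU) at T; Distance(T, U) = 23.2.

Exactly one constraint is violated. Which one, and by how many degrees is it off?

Tangent(A1, TU) at T — off by 3.00°.

E = (0.00, 0.00) ✓; E.y = 0.00, N.y = 0.00 ✓; |EN| = 42.30 ✓; ∠(MN, NE) = 90.00° ✓; |MN| = 9.200 ✓; bearing(M→T) − bearing(M→N) = 134.0° ✓; |MT| = 9.200 ✓; ∠(MT, TU) = 87.00° ✗; |TU| = 23.20 ✓.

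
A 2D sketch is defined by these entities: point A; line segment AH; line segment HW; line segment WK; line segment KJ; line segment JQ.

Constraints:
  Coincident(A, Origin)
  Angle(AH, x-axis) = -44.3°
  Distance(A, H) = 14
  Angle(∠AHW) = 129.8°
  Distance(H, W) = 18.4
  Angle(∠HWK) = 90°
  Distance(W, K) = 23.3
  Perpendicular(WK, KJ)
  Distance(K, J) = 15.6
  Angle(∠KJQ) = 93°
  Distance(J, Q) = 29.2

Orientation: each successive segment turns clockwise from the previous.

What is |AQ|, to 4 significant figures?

19.51

A is at the origin; AH runs at -44.3° with length 14.0, so H = (10.02, -9.778). ∠AHW = 129.8° gives HW at -94.50° from the x-axis; with |HW| = 18.4, W = (8.576, -28.12). ∠HWK = 90.0° gives WK at 175.5° from the x-axis; with |WK| = 23.3, K = (-14.65, -26.29). WK ⟂ KJ, so KJ runs at 85.50°; with |KJ| = 15.6, J = (-13.43, -10.74). ∠KJQ = 93.0° gives JQ at -1.500° from the x-axis; with |JQ| = 29.2, Q = (15.76, -11.51). Then |AQ| = |Q − A| = 19.51.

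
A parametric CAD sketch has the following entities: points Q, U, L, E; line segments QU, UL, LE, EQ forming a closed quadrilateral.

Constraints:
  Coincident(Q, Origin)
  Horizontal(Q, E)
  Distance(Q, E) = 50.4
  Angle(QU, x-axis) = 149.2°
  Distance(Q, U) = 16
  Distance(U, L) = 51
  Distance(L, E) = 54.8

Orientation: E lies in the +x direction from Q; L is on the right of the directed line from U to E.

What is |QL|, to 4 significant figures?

38.29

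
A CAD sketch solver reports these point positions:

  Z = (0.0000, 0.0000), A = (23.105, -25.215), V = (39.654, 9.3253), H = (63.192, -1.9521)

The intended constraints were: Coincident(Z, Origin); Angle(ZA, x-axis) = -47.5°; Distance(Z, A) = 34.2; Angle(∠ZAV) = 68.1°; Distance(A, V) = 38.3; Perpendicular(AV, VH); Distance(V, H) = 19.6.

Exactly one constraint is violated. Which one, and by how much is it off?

Distance(V, H) = 19.6 — off by 6.50.

Z = (0.00, 0.00) ✓; ZA at -47.50° ✓; |ZA| = 34.20 ✓; ∠ZAV = 68.10° ✓; |AV| = 38.30 ✓; ∠(AV, VH) = 90.00° ✓; |VH| = 26.10 ✗.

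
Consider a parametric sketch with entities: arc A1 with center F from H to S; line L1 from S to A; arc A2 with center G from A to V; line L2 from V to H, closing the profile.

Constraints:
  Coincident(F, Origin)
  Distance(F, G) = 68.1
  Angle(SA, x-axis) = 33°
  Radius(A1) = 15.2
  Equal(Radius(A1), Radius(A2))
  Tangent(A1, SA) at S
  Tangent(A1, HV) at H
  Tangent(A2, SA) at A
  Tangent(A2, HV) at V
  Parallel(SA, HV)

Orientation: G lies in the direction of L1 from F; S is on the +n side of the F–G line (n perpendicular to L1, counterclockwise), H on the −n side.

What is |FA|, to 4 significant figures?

69.78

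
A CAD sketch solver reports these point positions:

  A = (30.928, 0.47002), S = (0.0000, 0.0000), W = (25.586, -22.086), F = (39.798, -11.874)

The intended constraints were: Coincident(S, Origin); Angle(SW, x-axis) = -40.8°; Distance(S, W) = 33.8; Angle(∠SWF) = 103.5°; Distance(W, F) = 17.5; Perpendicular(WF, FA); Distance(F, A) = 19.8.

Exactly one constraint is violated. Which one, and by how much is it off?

Distance(F, A) = 19.8 — off by 4.60.

S = (0.00, 0.00) ✓; SW at -40.80° ✓; |SW| = 33.80 ✓; ∠SWF = 103.5° ✓; |WF| = 17.50 ✓; ∠(WF, FA) = 90.00° ✓; |FA| = 15.20 ✗.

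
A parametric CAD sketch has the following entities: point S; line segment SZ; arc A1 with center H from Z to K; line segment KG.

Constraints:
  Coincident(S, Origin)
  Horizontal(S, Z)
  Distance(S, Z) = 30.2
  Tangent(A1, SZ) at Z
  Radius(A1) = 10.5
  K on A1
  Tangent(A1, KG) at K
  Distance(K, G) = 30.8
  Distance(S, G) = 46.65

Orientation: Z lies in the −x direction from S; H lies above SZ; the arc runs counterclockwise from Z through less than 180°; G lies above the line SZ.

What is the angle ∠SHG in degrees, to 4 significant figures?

92.62°

S is at the origin; SZ is horizontal with |SZ| = 30.2 and Z on the −x side, so Z = (-30.20, 0.000). The tangent condition forces HZ to be normal to SZ, so H = Z + (0, 10.5) = (-30.20, 10.50). Since HK ⟂ KG (tangency), |HG| = √(10.5² + 30.8²) = 32.54 regardless of where K sits on A1. So G lies on both circle(S, 46.65) and circle(H, 32.54); the above-SZ intersection is G = (-20.93, 41.69). K is the foot of the tangent from G: K = (-19.71, 10.92).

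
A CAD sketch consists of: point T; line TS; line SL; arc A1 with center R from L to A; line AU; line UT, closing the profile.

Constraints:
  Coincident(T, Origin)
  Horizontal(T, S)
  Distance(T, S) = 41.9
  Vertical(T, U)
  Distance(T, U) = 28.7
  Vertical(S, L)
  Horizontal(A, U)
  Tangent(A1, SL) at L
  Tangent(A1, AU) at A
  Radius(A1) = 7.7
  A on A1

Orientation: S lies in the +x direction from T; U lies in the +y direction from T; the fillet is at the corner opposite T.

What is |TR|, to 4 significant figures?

40.13

TU is vertical with |TU| = 28.7 and U on the +y side, so U = (0.000, 28.70). The virtual corner opposite T is at (41.90, 28.70). The tangent condition forces RL to be normal to SL and A1 meets AU tangentially, so RA is at right angles to AU, with radius 7.7, so the center R sits 7.7 in from both sides at R = (34.20, 21.00). Then |TR| = |R − T| = 40.13.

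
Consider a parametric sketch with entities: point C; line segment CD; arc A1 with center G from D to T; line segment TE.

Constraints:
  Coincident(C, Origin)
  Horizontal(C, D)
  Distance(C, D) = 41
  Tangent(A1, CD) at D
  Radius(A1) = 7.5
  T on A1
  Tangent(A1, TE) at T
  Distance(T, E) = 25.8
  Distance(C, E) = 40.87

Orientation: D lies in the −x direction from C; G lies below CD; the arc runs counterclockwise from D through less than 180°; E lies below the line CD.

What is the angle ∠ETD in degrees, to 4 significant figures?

111.4°

Checks: ∠(GD, DC) = 90.00° ✓; |GT| = 7.500 ✓; ∠(GT, TE) = 90.00° ✓; |TE| = 25.80 ✓; |CE| = 40.87 ✓.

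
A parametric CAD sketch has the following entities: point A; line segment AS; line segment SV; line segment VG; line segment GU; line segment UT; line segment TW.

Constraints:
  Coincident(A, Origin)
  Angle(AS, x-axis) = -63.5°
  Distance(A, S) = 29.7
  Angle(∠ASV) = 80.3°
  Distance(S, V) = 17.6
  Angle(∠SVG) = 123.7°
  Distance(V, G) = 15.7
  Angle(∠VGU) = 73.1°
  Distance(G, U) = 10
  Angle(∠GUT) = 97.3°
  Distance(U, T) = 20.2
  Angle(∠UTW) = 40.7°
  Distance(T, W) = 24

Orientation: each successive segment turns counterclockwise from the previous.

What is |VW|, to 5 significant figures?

14.788

A is at the origin; AS runs at -63.5° with length 29.7, so S = (13.252, -26.580). ∠ASV = 80.3° gives SV at 36.200° from the x-axis; with |SV| = 17.6, V = (27.455, -16.185). ∠SVG = 123.7° gives VG at 92.500° from the x-axis; with |VG| = 15.7, G = (26.770, -0.49983). ∠VGU = 73.1° gives GU at -160.60° from the x-axis; with |GU| = 10.0, U = (17.338, -3.8214). ∠GUT = 97.3° gives UT at -77.900° from the x-axis; with |UT| = 20.2, T = (21.572, -23.573). ∠UTW = 40.7° gives TW at 61.400° from the x-axis; with |TW| = 24.0, W = (33.060, -2.5011). Then |VW| = |W − V| = 14.788.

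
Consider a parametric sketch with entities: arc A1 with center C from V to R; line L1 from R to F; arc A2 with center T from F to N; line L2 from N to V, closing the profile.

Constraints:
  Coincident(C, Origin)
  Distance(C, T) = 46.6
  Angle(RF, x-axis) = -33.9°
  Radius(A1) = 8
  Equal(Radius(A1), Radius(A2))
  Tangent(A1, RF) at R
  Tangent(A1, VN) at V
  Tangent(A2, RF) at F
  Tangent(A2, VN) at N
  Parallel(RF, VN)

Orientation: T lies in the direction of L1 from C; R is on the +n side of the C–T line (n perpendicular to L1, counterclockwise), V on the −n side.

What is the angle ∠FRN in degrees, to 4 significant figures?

18.95°

Tangency of A1 to both parallel lines with radius 8.0 puts R and V at C ± 8.0·n: R = (4.462, 6.640), V = (-4.462, -6.640). Equal radii place F and N the same way about T: F = T + 8.0·n = (43.14, -19.35), N = T − 8.0·n = (34.22, -32.63). Then cos ∠FRN = RF·RN / (|RF||RN|), giving 18.95°.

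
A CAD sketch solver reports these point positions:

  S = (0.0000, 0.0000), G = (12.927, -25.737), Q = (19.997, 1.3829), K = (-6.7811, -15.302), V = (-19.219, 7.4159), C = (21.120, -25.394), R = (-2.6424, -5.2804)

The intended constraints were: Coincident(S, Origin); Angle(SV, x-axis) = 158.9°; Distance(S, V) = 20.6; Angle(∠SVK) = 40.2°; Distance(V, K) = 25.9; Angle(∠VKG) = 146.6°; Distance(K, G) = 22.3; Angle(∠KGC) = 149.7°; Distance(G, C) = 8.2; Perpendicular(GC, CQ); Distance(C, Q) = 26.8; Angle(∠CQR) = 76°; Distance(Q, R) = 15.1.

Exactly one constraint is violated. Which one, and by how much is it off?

Distance(Q, R) = 15.1 — off by 8.50.

S = (0.00, 0.00) ✓; SV at 158.9° ✓; |SV| = 20.60 ✓; ∠SVK = 40.20° ✓; |VK| = 25.90 ✓; ∠VKG = 146.6° ✓; |KG| = 22.30 ✓; ∠KGC = 149.7° ✓; |GC| = 8.200 ✓; ∠(GC, CQ) = 90.00° ✓; |CQ| = 26.80 ✓; ∠CQR = 76.00° ✓; |QR| = 23.60 ✗.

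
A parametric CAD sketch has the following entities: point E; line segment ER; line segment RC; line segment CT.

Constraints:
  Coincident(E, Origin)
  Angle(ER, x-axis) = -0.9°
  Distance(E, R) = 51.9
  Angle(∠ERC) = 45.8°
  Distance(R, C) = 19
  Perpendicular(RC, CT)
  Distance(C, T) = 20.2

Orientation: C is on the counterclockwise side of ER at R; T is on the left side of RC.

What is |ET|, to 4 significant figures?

24.18

E is at the origin; ER runs at -0.9° with length 51.9, so R = 51.9·(cos -0.9°, sin -0.9°) = (51.89, -0.8152). ∠ERC = 45.8°, so RC runs at -0.9° + (180° − 45.8°) = 133.3° from the x-axis; with |RC| = 19.0, C = R + 19.0·(cos 133.3°, sin 133.3°) = (38.86, 13.01). The perpendicularity gives CT at right angles to RC; with |CT| = 20.2 on the left of RC, T = C + 20.2·(-0.7278, -0.6858) = (24.16, -0.8411). Then |ET| = |T − E| = 24.18.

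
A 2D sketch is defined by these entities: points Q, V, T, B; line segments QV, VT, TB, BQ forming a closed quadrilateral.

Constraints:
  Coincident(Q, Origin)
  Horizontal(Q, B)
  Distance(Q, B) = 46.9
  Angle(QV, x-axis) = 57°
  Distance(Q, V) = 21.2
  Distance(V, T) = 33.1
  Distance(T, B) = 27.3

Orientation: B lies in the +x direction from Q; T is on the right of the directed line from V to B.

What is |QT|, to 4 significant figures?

26.58

Q is at the origin; Q and B share the same y with |QB| = 46.9 and B in +x, so B = (46.9, 0). QV runs at 57.0° with |QV| = 21.2, so V = (11.55, 17.78). T is determined by |VT| = 33.1 and |TB| = 27.3 together: it lies at the intersection of circle(V, 33.1) and circle(B, 27.3). With |VB| = 39.57, the foot of the radical line on VB is 24.21 from V and the perpendicular offset is √(33.1² − 24.21²) = 22.57. Taking the right-of-VB solution: T = (23.04, -13.26).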